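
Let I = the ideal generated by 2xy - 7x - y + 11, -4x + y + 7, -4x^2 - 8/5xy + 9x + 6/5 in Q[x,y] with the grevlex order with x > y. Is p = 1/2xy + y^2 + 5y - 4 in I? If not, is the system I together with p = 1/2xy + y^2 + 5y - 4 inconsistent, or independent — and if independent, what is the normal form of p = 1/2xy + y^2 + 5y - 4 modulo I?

Adjoining 1/2xy + y^2 + 5y - 4 makes the ideal the whole ring: the system is inconsistent.

First compute the reduced Gröbner basis of I by Buchberger's algorithm.
f_1 = 2xy - 7x - y + 11, LT = xy.
f_2 = -4x + y + 7, LT = x.
f_3 = -4x^2 - 8/5xy + 9x + 6/5, LT = x^2.

S(f_1,f_2): lcm = xy. S = 1/4y^2 - 7/2x + 5/4y + 11/2.
  leading term y^2: no divisor's leading term divides it; move 1/4y^2 to the remainder.
  leading term x: subtract (7/8)·f_2 from -7/2x + 5/4y + 11/2 → 3/8y - 5/8
  leading term y: no divisor's leading term divides it; move 3/8y to the remainder.
  leading term 1: no divisor's leading term divides it; move -5/8 to the remainder.
  remainder 1/4y^2 + 3/8y - 5/8 ≠ 0; add h_4 = 1/4y^2 + 3/8y - 5/8 to the basis.

S(f_1,f_3): lcm = x^2y. S = -2/5xy^2 - 7/2x^2 + 7/4xy + 11/2x + 3/10y.
  leading term xy^2: subtract (-1/5y)·f_1 from -2/5xy^2 - 7/2x^2 + 7/4xy + 11/2x + 3/10y → -7/2x^2 + 7/20xy - 1/5y^2 + 11/2x + 5/2y
  leading term x^2: subtract (7/8x)·f_2 from -7/2x^2 + 7/20xy - 1/5y^2 + 11/2x + 5/2y → -21/40xy - 1/5y^2 - 5/8x + 5/2y
  leading term xy: subtract (-21/80)·f_1 from -21/40xy - 1/5y^2 - 5/8x + 5/2y → -1/5y^2 - 197/80x + 179/80y + 231/80
  leading term y^2: subtract (-4/5)·h_4 from -1/5y^2 - 197/80x + 179/80y + 231/80 → -197/80x + 203/80y + 191/80
  leading term x: subtract (197/320)·f_2 from -197/80x + 203/80y + 191/80 → 123/64y - 123/64
  leading term y: no divisor's leading term divides it; move 123/64y to the remainder.
  leading term 1: no divisor's leading term divides it; move -123/64 to the remainder.
  remainder 123/64y - 123/64 ≠ 0; add h_5 = 123/64y - 123/64 to the basis.

The other S-polynomials (S(f_2,f_3), S(f_1,h_4), S(f_2,h_4), S(f_3,h_4), S(f_1,h_5), S(f_2,h_5), S(f_3,h_5), S(h_4,h_5)) all reduce to 0 modulo the current basis, so we have a Gröbner basis.
Inter-reduce: drop elements whose leading term is divisible by another's, tail-reduce, and make monic.
Reduced Gröbner basis: {x - 2, y - 1}.
Label its elements g_1 = x - 2, g_2 = y - 1.

Reduce p = 1/2xy + y^2 + 5y - 4 modulo G:
  leading term xy: subtract (1/2y)·g_1 from 1/2xy + y^2 + 5y - 4 → y^2 + 6y - 4
  leading term y^2: subtract (y)·g_2 from y^2 + 6y - 4 → 7y - 4
  leading term y: subtract (7)·g_2 from 7y - 4 → 3
  leading term 1: no divisor's leading term divides it; move 3 to the remainder.
  normal form = 3.
The normal form is nonzero, so p ∉ I. Since p minus its normal form lies in I, I + (p) = I + (r) where r = 3; decide whether this ideal is the whole ring.
Here r = 3 is a nonzero constant, hence a unit: 1 ∈ I + (p), the Gröbner basis of I + (p) is {1}, and the enlarged system has no common solution — adjoining p is inconsistent.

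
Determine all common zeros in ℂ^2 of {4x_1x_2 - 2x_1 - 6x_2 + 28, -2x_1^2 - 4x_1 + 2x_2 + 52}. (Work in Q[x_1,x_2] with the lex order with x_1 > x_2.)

{(4, -2), (-sqrt(265)/4 - 9/4, -71/8 + 5*sqrt(265)/8), (-9/4 + sqrt(265)/4, -5*sqrt(265)/8 - 71/8)}

Compute a lex Gröbner basis by Buchberger's algorithm.
f_1 = 4x_1x_2 - 2x_1 - 6x_2 + 28, LT = x_1x_2.
f_2 = -2x_1^2 - 4x_1 + 2x_2 + 52, LT = x_1^2.

S(f_1,f_2): lcm = x_1^2x_2. S = -1/2x_1^2 - 7/2x_1x_2 + 7x_1 + x_2^2 + 26x_2.
  leading term x_1^2: subtract (1/4)·f_2 from -1/2x_1^2 - 7/2x_1x_2 + 7x_1 + x_2^2 + 26x_2 → -7/2x_1x_2 + 8x_1 + x_2^2 + 51/2x_2 - 13
  leading term x_1x_2: subtract (-7/8)·f_1 from -7/2x_1x_2 + 8x_1 + x_2^2 + 51/2x_2 - 13 → 25/4x_1 + x_2^2 + 81/4x_2 + 23/2
  leading term x_1: no divisor's leading term divides it; move 25/4x_1 to the remainder.
  leading term x_2^2: no divisor's leading term divides it; move x_2^2 to the remainder.
  leading term x_2: no divisor's leading term divides it; move 81/4x_2 to the remainder.
  leading term 1: no divisor's leading term divides it; move 23/2 to the remainder.
  remainder 25/4x_1 + x_2^2 + 81/4x_2 + 23/2 ≠ 0; add h_3 = 25/4x_1 + x_2^2 + 81/4x_2 + 23/2 to the basis.

S(f_1,h_3): lcm = x_1x_2. S = -1/2x_1 - 4/25x_2^3 - 81/25x_2^2 - 167/50x_2 + 7.
  leading term x_1: subtract (-2/25)·h_3 from -1/2x_1 - 4/25x_2^3 - 81/25x_2^2 - 167/50x_2 + 7 → -4/25x_2^3 - 79/25x_2^2 - 43/25x_2 + 198/25
  leading term x_2^3: no divisor's leading term divides it; move -4/25x_2^3 to the remainder.
  leading term x_2^2: no divisor's leading term divides it; move -79/25x_2^2 to the remainder.
  leading term x_2: no divisor's leading term divides it; move -43/25x_2 to the remainder.
  leading term 1: no divisor's leading term divides it; move 198/25 to the remainder.
  remainder -4/25x_2^3 - 79/25x_2^2 - 43/25x_2 + 198/25 ≠ 0; add h_4 = -4/25x_2^3 - 79/25x_2^2 - 43/25x_2 + 198/25 to the basis.

The other S-polynomials (S(f_2,h_3), S(f_1,h_4), S(f_2,h_4), S(h_3,h_4)) all reduce to 0 modulo the current basis, so we have a Gröbner basis.
Inter-reduce: drop elements whose leading term is divisible by another's, tail-reduce, and make monic.
Reduced Gröbner basis: {x_1 + 4/25x_2^2 + 81/25x_2 + 46/25, x_2^3 + 79/4x_2^2 + 43/4x_2 - 99/2}.

The lex basis is triangular: the last element involves only x_2. Solving x_2^3 + 79/4x_2^2 + 43/4x_2 - 99/2 = 0 gives x_2 ∈ {-2, -71/8 + 5*sqrt(265)/8, -5*sqrt(265)/8 - 71/8}; substituting each value into the earlier elements determines the remaining variables.
  x_2 = -2: the earlier basis element becomes x_1 - 4 = 0, giving x_1 = 4 — point (4, -2).
  x_2 = -71/8 + 5*sqrt(265)/8: the earlier basis element becomes x_1 + 9/4 + sqrt(265)/4 = 0, giving x_1 = -sqrt(265)/4 - 9/4 — point (-sqrt(265)/4 - 9/4, -71/8 + 5*sqrt(265)/8).
  x_2 = -5*sqrt(265)/8 - 71/8: the earlier basis element becomes x_1 - sqrt(265)/4 + 9/4 = 0, giving x_1 = -9/4 + sqrt(265)/4 — point (-9/4 + sqrt(265)/4, -5*sqrt(265)/8 - 71/8).
Substituting each solution back into the original system confirms all equations vanish.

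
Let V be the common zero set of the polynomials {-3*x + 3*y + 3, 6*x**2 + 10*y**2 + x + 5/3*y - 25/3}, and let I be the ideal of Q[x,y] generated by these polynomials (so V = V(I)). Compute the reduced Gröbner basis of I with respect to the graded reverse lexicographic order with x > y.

G = {y**2 + 11/12*y - 1/12, x - y - 1}

The reduced Gröbner basis is the canonical form of the ideal for this ordering.

f_1 = -3*x + 3*y + 3, LT = x.
f_2 = 6*x**2 + 10*y**2 + x + 5/3*y - 25/3, LT = x**2.

S(f_1,f_2): lcm = x**2. S = -x*y - 5/3*y**2 - 7/6*x - 5/18*y + 25/18.
  reduce S modulo (f_1, f_2):
  remainder -8/3*y**2 - 22/9*y + 2/9 ≠ 0; add g_3 = -8/3*y**2 - 22/9*y + 2/9 to the basis.

The other S-polynomials (S(f_1,g_3), S(f_2,g_3)) all reduce to 0 modulo the current basis, so we have a Gröbner basis.
Inter-reduce: drop elements whose leading term is divisible by another's, tail-reduce, and make monic.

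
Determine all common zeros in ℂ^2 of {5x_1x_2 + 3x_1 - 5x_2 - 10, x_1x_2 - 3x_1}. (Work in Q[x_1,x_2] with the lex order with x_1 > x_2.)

{(0, -2), (25/18, 3)}

Compute a lex Gröbner basis by Buchberger's algorithm.
f_1 = 5x_1x_2 + 3x_1 - 5x_2 - 10, LT = x_1x_2.
f_2 = x_1x_2 - 3x_1, LT = x_1x_2.

S(f_1,f_2): lcm = x_1x_2. S = \tfrac{18}{5}x_1 - x_2 - 2.
  leading term x_1: no divisor's leading term divides it; move \tfrac{18}{5}x_1 to the remainder.
  leading term x_2: no divisor's leading term divides it; move -x_2 to the remainder.
  leading term 1: no divisor's leading term divides it; move -2 to the remainder.
  remainder \tfrac{18}{5}x_1 - x_2 - 2 ≠ 0; add h_3 = \tfrac{18}{5}x_1 - x_2 - 2 to the basis.

S(f_1,h_3): lcm = x_1x_2. S = \tfrac{3}{5}x_1 + \tfrac{5}{18}x_2^{2} - \tfrac{4}{9}x_2 - 2.
  leading term x_1: subtract (\tfrac{1}{6})·h_3 from \tfrac{3}{5}x_1 + \tfrac{5}{18}x_2^{2} - \tfrac{4}{9}x_2 - 2 → \tfrac{5}{18}x_2^{2} - \tfrac{5}{18}x_2 - \tfrac{5}{3}
  leading term x_2^{2}: no divisor's leading term divides it; move \tfrac{5}{18}x_2^{2} to the remainder.
  leading term x_2: no divisor's leading term divides it; move -\tfrac{5}{18}x_2 to the remainder.
  leading term 1: no divisor's leading term divides it; move -\tfrac{5}{3} to the remainder.
  remainder \tfrac{5}{18}x_2^{2} - \tfrac{5}{18}x_2 - \tfrac{5}{3} ≠ 0; add h_4 = \tfrac{5}{18}x_2^{2} - \tfrac{5}{18}x_2 - \tfrac{5}{3} to the basis.

The other S-polynomials (S(f_2,h_3), S(f_1,h_4), S(f_2,h_4), S(h_3,h_4)) all reduce to 0 modulo the current basis, so we have a Gröbner basis.
Inter-reduce: drop elements whose leading term is divisible by another's, tail-reduce, and make monic.
Reduced Gröbner basis: {x_1 - \tfrac{5}{18}x_2 - \tfrac{5}{9}, x_2^{2} - x_2 - 6}.

Elimination: the polynomial x_2^{2} - x_2 - 6 lies in the elimination ideal for x_2, so x_2 ∈ {-2, 3}. For each such x_2, the remaining basis elements (now univariate) give the rest of the solution.
  x_2 = -2: the earlier basis element becomes x_1 = 0, giving x_1 = 0 — point (0, -2).
  x_2 = 3: the earlier basis element becomes x_1 - \tfrac{25}{18} = 0, giving x_1 = 25/18 — point (25/18, 3).
Each listed point satisfies every original equation (direct substitution).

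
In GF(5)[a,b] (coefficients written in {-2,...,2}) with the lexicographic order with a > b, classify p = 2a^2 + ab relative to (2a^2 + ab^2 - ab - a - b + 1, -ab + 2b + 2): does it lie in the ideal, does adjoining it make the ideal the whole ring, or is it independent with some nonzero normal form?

2a^2 + ab is independent of I; its normal form modulo I is 2b^3 + 2b^2 - 2b - 1.

First compute the reduced Gröbner basis of I by Buchberger's algorithm.
f_1 = 2a^2 + ab^2 - ab - a - b + 1, LT = a^2.
f_2 = -ab + 2b + 2, LT = ab.

S(f_1,f_2): lcm = a^2b. S = -2ab^3 + 2ab^2 - ab + 2a + 2b^2 - 2b.
  reduce S modulo (f_1, f_2):
  remainder 2a + b^3 + 2b^2 - 2 ≠ 0; add h_3 = 2a + b^3 + 2b^2 - 2 to the basis.

S(f_2,h_3): lcm = ab. S = 2b^4 - b^3 - b - 2.
  reduce S modulo (f_1, f_2, h_3):
  remainder 2b^4 - b^3 - b - 2 ≠ 0; add h_4 = 2b^4 - b^3 - b - 2 to the basis.

The other S-polynomials (S(f_1,h_3), S(f_1,h_4), S(f_2,h_4), S(h_3,h_4)) all reduce to 0 modulo the current basis, so we have a Gröbner basis.
Inter-reduce: drop elements whose leading term is divisible by another's, tail-reduce, and make monic.
Reduced Gröbner basis: {a - 2b^3 + b^2 - 1, b^4 + 2b^3 + 2b - 1}.
Label its elements g_1 = a - 2b^3 + b^2 - 1, g_2 = b^4 + 2b^3 + 2b - 1.

Reduce p = 2a^2 + ab modulo G:
  leading term a^2: subtract (2a)·g_1 from 2a^2 + ab → -ab^3 - 2ab^2 + ab + 2a
  leading term ab^3: subtract (-b^3)·g_1 from -ab^3 - 2ab^2 + ab + 2a → -2ab^2 + ab + 2a - 2b^6 + b^5 - b^3
  leading term ab^2: subtract (-2b^2)·g_1 from -2ab^2 + ab + 2a - 2b^6 + b^5 - b^3 → ab + 2a - 2b^6 + 2b^5 + 2b^4 - b^3 - 2b^2
  leading term ab: subtract (b)·g_1 from ab + 2a - 2b^6 + 2b^5 + 2b^4 - b^3 - 2b^2 → 2a - 2b^6 + 2b^5 - b^4 - 2b^3 - 2b^2 + b
  leading term a: subtract (2)·g_1 from 2a - 2b^6 + 2b^5 - b^4 - 2b^3 - 2b^2 + b → -2b^6 + 2b^5 - b^4 + 2b^3 + b^2 + b + 2
  leading term b^6: subtract (-2b^2)·g_2 from -2b^6 + 2b^5 - b^4 + 2b^3 + b^2 + b + 2 → b^5 - b^4 + b^3 - b^2 + b + 2
  leading term b^5: subtract (b)·g_2 from b^5 - b^4 + b^3 - b^2 + b + 2 → 2b^4 + b^3 + 2b^2 + 2b + 2
  leading term b^4: subtract (2)·g_2 from 2b^4 + b^3 + 2b^2 + 2b + 2 → 2b^3 + 2b^2 - 2b - 1
  leading term b^3: no divisor's leading term divides it; move 2b^3 to the remainder.
  leading term b^2: no divisor's leading term divides it; move 2b^2 to the remainder.
  leading term b: no divisor's leading term divides it; move -2b to the remainder.
  leading term 1: no divisor's leading term divides it; move -1 to the remainder.
  normal form = 2b^3 + 2b^2 - 2b - 1.
The normal form is nonzero, so p ∉ I. Since p minus its normal form lies in I, I + (p) = I + (r) where r = 2b^3 + 2b^2 - 2b - 1; decide whether this ideal is the whole ring.
Run Buchberger on G together with r (pairs among the g_i already reduce to 0 since G is a Gröbner basis):
g_1 = a - 2b^3 + b^2 - 1, LT = a.
g_2 = b^4 + 2b^3 + 2b - 1, LT = b^4.
r = 2b^3 + 2b^2 - 2b - 1, LT = b^3.

S(g_2,r): lcm = b^4. S = b^3 + b^2 - 1.
  reduce S modulo (g_1, g_2, r):
  remainder b + 2 ≠ 0; add m_4 = b + 2 to the basis.

The other S-polynomials (S(g_1,g_2), S(g_1,r), S(g_1,m_4), S(g_2,m_4), S(r,m_4)) all reduce to 0 modulo the current basis, so we have a Gröbner basis.
Inter-reduce: drop elements whose leading term is divisible by another's, tail-reduce, and make monic.
Reduced Gröbner basis: {a - 1, b + 2}.
The reduced Gröbner basis of I + (p) is {a - 1, b + 2} ≠ {1}, a proper ideal, so the enlarged system stays consistent: p is independent of I, with normal form 2b^3 + 2b^2 - 2b - 1.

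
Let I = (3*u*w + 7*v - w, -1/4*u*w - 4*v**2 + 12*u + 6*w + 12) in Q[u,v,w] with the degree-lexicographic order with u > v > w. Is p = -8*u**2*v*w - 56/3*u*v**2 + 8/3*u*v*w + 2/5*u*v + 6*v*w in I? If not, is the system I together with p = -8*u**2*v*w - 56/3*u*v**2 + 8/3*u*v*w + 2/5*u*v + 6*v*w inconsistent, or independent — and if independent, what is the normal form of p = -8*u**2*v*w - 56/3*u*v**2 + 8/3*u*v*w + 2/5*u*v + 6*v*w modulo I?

-8*u**2*v*w - 56/3*u*v**2 + 8/3*u*v*w + 2/5*u*v + 6*v*w is independent of I; its normal form modulo I is 2/5*u*v + 6*v*w.

First compute the reduced Gröbner basis of I by Buchberger's algorithm.
f_1 = 3*u*w + 7*v - w, LT = u*w.
f_2 = -1/4*u*w - 4*v**2 + 12*u + 6*w + 12, LT = u*w.

S(f_1,f_2): lcm = u*w. S = -16*v**2 + 48*u + 7/3*v + 71/3*w + 48.
  leading term v**2: no divisor's leading term divides it; move -16*v**2 to the remainder.
  leading term u: no divisor's leading term divides it; move 48*u to the remainder.
  leading term v: no divisor's leading term divides it; move 7/3*v to the remainder.
  leading term w: no divisor's leading term divides it; move 71/3*w to the remainder.
  leading term 1: no divisor's leading term divides it; move 48 to the remainder.
  remainder -16*v**2 + 48*u + 7/3*v + 71/3*w + 48 ≠ 0; add h_3 = -16*v**2 + 48*u + 7/3*v + 71/3*w + 48 to the basis.

The other S-polynomials (S(f_1,h_3), S(f_2,h_3)) all reduce to 0 modulo the current basis, so we have a Gröbner basis.
Inter-reduce: drop elements whose leading term is divisible by another's, tail-reduce, and make monic.
Reduced Gröbner basis: {u*w + 7/3*v - 1/3*w, v**2 - 3*u - 7/48*v - 71/48*w - 3}.
Label its elements g_1 = u*w + 7/3*v - 1/3*w, g_2 = v**2 - 3*u - 7/48*v - 71/48*w - 3.

Reduce p = -8*u**2*v*w - 56/3*u*v**2 + 8/3*u*v*w + 2/5*u*v + 6*v*w modulo G:
  leading term u**2*v*w: subtract (-8*u*v)·g_1 from -8*u**2*v*w - 56/3*u*v**2 + 8/3*u*v*w + 2/5*u*v + 6*v*w → 2/5*u*v + 6*v*w
  leading term u*v: no divisor's leading term divides it; move 2/5*u*v to the remainder.
  leading term v*w: no divisor's leading term divides it; move 6*v*w to the remainder.
  normal form = 2/5*u*v + 6*v*w.
The normal form is nonzero, so p ∉ I. Since p minus its normal form lies in I, I + (p) = I + (r) where r = 2/5*u*v + 6*v*w; decide whether this ideal is the whole ring.
Run Buchberger on G together with r (pairs among the g_i already reduce to 0 since G is a Gröbner basis):
g_1 = u*w + 7/3*v - 1/3*w, LT = u*w.
g_2 = v**2 - 3*u - 7/48*v - 71/48*w - 3, LT = v**2.
r = 2/5*u*v + 6*v*w, LT = u*v.

S(g_1,r): lcm = u*v*w. S = -15*v*w**2 + 7/3*v**2 - 1/3*v*w.
  leading term v*w**2: no divisor's leading term divides it; move -15*v*w**2 to the remainder.
  leading term v**2: subtract (7/3)·g_2 from 7/3*v**2 - 1/3*v*w → -1/3*v*w + 7*u + 49/144*v + 497/144*w + 7
  leading term v*w: no divisor's leading term divides it; move -1/3*v*w to the remainder.
  leading term u: no divisor's leading term divides it; move 7*u to the remainder.
  leading term v: no divisor's leading term divides it; move 49/144*v to the remainder.
  leading term w: no divisor's leading term divides it; move 497/144*w to the remainder.
  leading term 1: no divisor's leading term divides it; move 7 to the remainder.
  remainder -15*v*w**2 - 1/3*v*w + 7*u + 49/144*v + 497/144*w + 7 ≠ 0; add m_4 = -15*v*w**2 - 1/3*v*w + 7*u + 49/144*v + 497/144*w + 7 to the basis.

S(g_2,r): lcm = u*v**2. S = -15*v**2*w - 3*u**2 - 7/48*u*v - 71/48*u*w - 3*u.
  leading term v**2*w: subtract (-15*w)·g_2 from -15*v**2*w - 3*u**2 - 7/48*u*v - 71/48*u*w - 3*u → -3*u**2 - 7/48*u*v - 2231/48*u*w - 35/16*v*w - 355/16*w**2 - 3*u - 45*w
  leading term u**2: no divisor's leading term divides it; move -3*u**2 to the remainder.
  leading term u*v: subtract (-35/96)·r from -7/48*u*v - 2231/48*u*w - 35/16*v*w - 355/16*w**2 - 3*u - 45*w → -2231/48*u*w - 355/16*w**2 - 3*u - 45*w
  leading term u*w: subtract (-2231/48)·g_1 from -2231/48*u*w - 355/16*w**2 - 3*u - 45*w → -355/16*w**2 - 3*u + 15617/144*v - 8711/144*w
  leading term w**2: no divisor's leading term divides it; move -355/16*w**2 to the remainder.
  leading term u: no divisor's leading term divides it; move -3*u to the remainder.
  leading term v: no divisor's leading term divides it; move 15617/144*v to the remainder.
  leading term w: no divisor's leading term divides it; move -8711/144*w to the remainder.
  remainder -3*u**2 - 355/16*w**2 - 3*u + 15617/144*v - 8711/144*w ≠ 0; add m_5 = -3*u**2 - 355/16*w**2 - 3*u + 15617/144*v - 8711/144*w to the basis.

S(g_2,m_4): lcm = v**2*w**2. S = -3*u*w**2 - 1/45*v**2*w - 7/48*v*w**2 - 71/48*w**3 + 7/15*u*v + 49/2160*v**2 + 497/2160*v*w - 3*w**2 + 7/15*v.
  leading term u*w**2: subtract (-3*w)·g_1 from -3*u*w**2 - 1/45*v**2*w - 7/48*v*w**2 - 71/48*w**3 + 7/15*u*v + 49/2160*v**2 + 497/2160*v*w - 3*w**2 + 7/15*v → -1/45*v**2*w - 7/48*v*w**2 - 71/48*w**3 + 7/15*u*v + 49/2160*v**2 + 15617/2160*v*w - 4*w**2 + 7/15*v
  leading term v**2*w: subtract (-1/45*w)·g_2 from -1/45*v**2*w - 7/48*v*w**2 - 71/48*w**3 + 7/15*u*v + 49/2160*v**2 + 15617/2160*v*w - 4*w**2 + 7/15*v → -7/48*v*w**2 - 71/48*w**3 + 7/15*u*v - 1/15*u*w + 49/2160*v**2 + 1561/216*v*w - 8711/2160*w**2 + 7/15*v - 1/15*w
  leading term v*w**2: subtract (7/720)·m_4 from -7/48*v*w**2 - 71/48*w**3 + 7/15*u*v - 1/15*u*w + 49/2160*v**2 + 1561/216*v*w - 8711/2160*w**2 + 7/15*v - 1/15*w → -71/48*w**3 + 7/15*u*v - 1/15*u*w + 49/2160*v**2 + 15617/2160*v*w - 8711/2160*w**2 - 49/720*u + 48041/103680*v - 10391/103680*w - 49/720
  leading term w**3: no divisor's leading term divides it; move -71/48*w**3 to the remainder.
  leading term u*v: subtract (7/6)·r from 7/15*u*v - 1/15*u*w + 49/2160*v**2 + 15617/2160*v*w - 8711/2160*w**2 - 49/720*u + 48041/103680*v - 10391/103680*w - 49/720 → -1/15*u*w + 49/2160*v**2 + 497/2160*v*w - 8711/2160*w**2 - 49/720*u + 48041/103680*v - 10391/103680*w - 49/720
  leading term u*w: subtract (-1/15)·g_1 from -1/15*u*w + 49/2160*v**2 + 497/2160*v*w - 8711/2160*w**2 - 49/720*u + 48041/103680*v - 10391/103680*w - 49/720 → 49/2160*v**2 + 497/2160*v*w - 8711/2160*w**2 - 49/720*u + 64169/103680*v - 2539/20736*w - 49/720
  leading term v**2: subtract (49/2160)·g_2 from 49/2160*v**2 + 497/2160*v*w - 8711/2160*w**2 - 49/720*u + 64169/103680*v - 2539/20736*w - 49/720 → 497/2160*v*w - 8711/2160*w**2 + 28/45*v - 4/45*w
  leading term v*w: no divisor's leading term divides it; move 497/2160*v*w to the remainder.
  leading term w**2: no divisor's leading term divides it; move -8711/2160*w**2 to the remainder.
  leading term v: no divisor's leading term divides it; move 28/45*v to the remainder.
  leading term w: no divisor's leading term divides it; move -4/45*w to the remainder.
  remainder -71/48*w**3 + 497/2160*v*w - 8711/2160*w**2 + 28/45*v - 4/45*w ≠ 0; add m_6 = -71/48*w**3 + 497/2160*v*w - 8711/2160*w**2 + 28/45*v - 4/45*w to the basis.

The other S-polynomials (S(g_1,g_2), S(g_1,m_4), S(r,m_4), S(g_1,m_5), S(g_2,m_5), S(r,m_5), S(m_4,m_5), S(g_1,m_6), S(g_2,m_6), S(r,m_6), S(m_4,m_6), S(m_5,m_6)) all reduce to 0 modulo the current basis, so we have a Gröbner basis.
Inter-reduce: drop elements whose leading term is divisible by another's, tail-reduce, and make monic.
Reduced Gröbner basis: {v*w**2 + 1/45*v*w - 7/15*u - 49/2160*v - 497/2160*w - 7/15, w**3 - 7/45*v*w + 8711/3195*w**2 - 448/1065*v + 64/1065*w, u**2 + 355/48*w**2 + u - 15617/432*v + 8711/432*w, u*v + 15*v*w, u*w + 7/3*v - 1/3*w, v**2 - 3*u - 7/48*v - 71/48*w - 3}.
The reduced Gröbner basis of I + (p) is {v*w**2 + 1/45*v*w - 7/15*u - 49/2160*v - 497/2160*w - 7/15, w**3 - 7/45*v*w + 8711/3195*w**2 - 448/1065*v + 64/1065*w, u**2 + 355/48*w**2 + u - 15617/432*v + 8711/432*w, u*v + 15*v*w, u*w + 7/3*v - 1/3*w, v**2 - 3*u - 7/48*v - 71/48*w - 3} ≠ {1}, a proper ideal, so the enlarged system stays consistent: p is independent of I, with normal form 2/5*u*v + 6*v*w.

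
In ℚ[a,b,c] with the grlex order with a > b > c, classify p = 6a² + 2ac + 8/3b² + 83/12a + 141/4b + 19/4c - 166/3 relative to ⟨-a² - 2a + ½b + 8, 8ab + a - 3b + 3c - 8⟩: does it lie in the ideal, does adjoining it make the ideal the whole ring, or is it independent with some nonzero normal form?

First compute the reduced Gröbner basis of I by Buchberger's algorithm.
f_1 = -a² - 2a + ½b + 8, LT = a².
f_2 = 8ab + a - 3b + 3c - 8, LT = ab.

S(f_1,f_2): lcm = a²b. S = -⅛a² + 19/8ab - ⅜ac - ½b² + a - 8b.
  leading term a²: subtract (⅛)·f_1 from -⅛a² + 19/8ab - ⅜ac - ½b² + a - 8b → 19/8ab - ⅜ac - ½b² + 5/4a - 129/16b - 1
  leading term ab: subtract (19/64)·f_2 from 19/8ab - ⅜ac - ½b² + 5/4a - 129/16b - 1 → -⅜ac - ½b² + 61/64a - 459/64b - 57/64c + 11/8
  leading term ac: no divisor's leading term divides it; move -⅜ac to the remainder.
  leading term b²: no divisor's leading term divides it; move -½b² to the remainder.
  leading term a: no divisor's leading term divides it; move 61/64a to the remainder.
  leading term b: no divisor's leading term divides it; move -459/64b to the remainder.
  leading term c: no divisor's leading term divides it; move -57/64c to the remainder.
  leading term 1: no divisor's leading term divides it; move 11/8 to the remainder.
  remainder -⅜ac - ½b² + 61/64a - 459/64b - 57/64c + 11/8 ≠ 0; add h_3 = -⅜ac - ½b² + 61/64a - 459/64b - 57/64c + 11/8 to the basis.

S(f_2,h_3): lcm = abc. S = -4/3b³ + 61/24ab + ⅛ac - 153/8b² - 11/4bc + ⅜c² + 11/3b - c.
  leading term b³: no divisor's leading term divides it; move -4/3b³ to the remainder.
  leading term ab: subtract (61/192)·f_2 from 61/24ab + ⅛ac - 153/8b² - 11/4bc + ⅜c² + 11/3b - c → ⅛ac - 153/8b² - 11/4bc + ⅜c² - 61/192a + 887/192b - 125/64c + 61/24
  leading term ac: subtract (-⅓)·h_3 from ⅛ac - 153/8b² - 11/4bc + ⅜c² - 61/192a + 887/192b - 125/64c + 61/24 → -463/24b² - 11/4bc + ⅜c² + 107/48b - 9/4c + 3
  leading term b²: no divisor's leading term divides it; move -463/24b² to the remainder.
  leading term bc: no divisor's leading term divides it; move -11/4bc to the remainder.
  leading term c²: no divisor's leading term divides it; move ⅜c² to the remainder.
  leading term b: no divisor's leading term divides it; move 107/48b to the remainder.
  leading term c: no divisor's leading term divides it; move -9/4c to the remainder.
  leading term 1: no divisor's leading term divides it; move 3 to the remainder.
  remainder -4/3b³ - 463/24b² - 11/4bc + ⅜c² + 107/48b - 9/4c + 3 ≠ 0; add h_4 = -4/3b³ - 463/24b² - 11/4bc + ⅜c² + 107/48b - 9/4c + 3 to the basis.

The other S-polynomials (S(f_1,h_3), S(f_1,h_4), S(f_2,h_4), S(h_3,h_4)) all reduce to 0 modulo the current basis, so we have a Gröbner basis.
Inter-reduce: drop elements whose leading term is divisible by another's, tail-reduce, and make monic.
Reduced Gröbner basis: {b³ + 463/32b² + 33/16bc - 9/32c² - 107/64b + 27/16c - 9/4, a² + 2a - ½b - 8, ab + ⅛a - ⅜b + ⅜c - 1, ac + 4/3b² - 61/24a + 153/8b + 19/8c - 11/3}.
Label its elements g_1 = b³ + 463/32b² + 33/16bc - 9/32c² - 107/64b + 27/16c - 9/4, g_2 = a² + 2a - ½b - 8, g_3 = ab + ⅛a - ⅜b + ⅜c - 1, g_4 = ac + 4/3b² - 61/24a + 153/8b + 19/8c - 11/3.

Reduce p = 6a² + 2ac + 8/3b² + 83/12a + 141/4b + 19/4c - 166/3 modulo G:
  leading term a²: subtract (6)·g_2 from 6a² + 2ac + 8/3b² + 83/12a + 141/4b + 19/4c - 166/3 → 2ac + 8/3b² - 61/12a + 153/4b + 19/4c - 22/3
  leading term ac: subtract (2)·g_4 from 2ac + 8/3b² - 61/12a + 153/4b + 19/4c - 22/3 → 0
  normal form = 0.
Since the normal form is 0, p ∈ I.

6a² + 2ac + 8/3b² + 83/12a + 141/4b + 19/4c - 166/3 lies in I (it reduces to 0).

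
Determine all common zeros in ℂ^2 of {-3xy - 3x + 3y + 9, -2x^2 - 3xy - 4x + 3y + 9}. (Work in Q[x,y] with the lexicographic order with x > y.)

Compute a lex Gröbner basis by Buchberger's algorithm.
f_1 = -3xy - 3x + 3y + 9, LT = xy.
f_2 = -2x^2 - 3xy - 4x + 3y + 9, LT = x^2.

S(f_1,f_2): lcm = x^2y. S = x^2 - 3/2xy^2 - 3xy - 3x + 3/2y^2 + 9/2y.
  leading term x^2: subtract (-1/2)·f_2 from x^2 - 3/2xy^2 - 3xy - 3x + 3/2y^2 + 9/2y → -3/2xy^2 - 9/2xy - 5x + 3/2y^2 + 6y + 9/2
  leading term xy^2: subtract (1/2y)·f_1 from -3/2xy^2 - 9/2xy - 5x + 3/2y^2 + 6y + 9/2 → -3xy - 5x + 3/2y + 9/2
  leading term xy: subtract (1)·f_1 from -3xy - 5x + 3/2y + 9/2 → -2x - 3/2y - 9/2
  leading term x: no divisor's leading term divides it; move -2x to the remainder.
  leading term y: no divisor's leading term divides it; move -3/2y to the remainder.
  leading term 1: no divisor's leading term divides it; move -9/2 to the remainder.
  remainder -2x - 3/2y - 9/2 ≠ 0; add h_3 = -2x - 3/2y - 9/2 to the basis.

S(f_1,h_3): lcm = xy. S = x - 3/4y^2 - 13/4y - 3.
  leading term x: subtract (-1/2)·h_3 from x - 3/4y^2 - 13/4y - 3 → -3/4y^2 - 4y - 21/4
  leading term y^2: no divisor's leading term divides it; move -3/4y^2 to the remainder.
  leading term y: no divisor's leading term divides it; move -4y to the remainder.
  leading term 1: no divisor's leading term divides it; move -21/4 to the remainder.
  remainder -3/4y^2 - 4y - 21/4 ≠ 0; add h_4 = -3/4y^2 - 4y - 21/4 to the basis.

The other S-polynomials (S(f_2,h_3), S(f_1,h_4), S(f_2,h_4), S(h_3,h_4)) all reduce to 0 modulo the current basis, so we have a Gröbner basis.
Inter-reduce: drop elements whose leading term is divisible by another's, tail-reduce, and make monic.
Reduced Gröbner basis: {x + 3/4y + 9/4, y^2 + 16/3y + 7}.

A lex Gröbner basis eliminates variables successively. Here y^2 + 16/3y + 7 depends only on y, with roots {-3, -7/3}; lifting each root through the earlier basis elements recovers the full solutions.
  y = -3: the earlier basis element becomes x = 0, giving x = 0 — point (0, -3).
  y = -7/3: the earlier basis element becomes x + 1/2 = 0, giving x = -1/2 — point (-1/2, -7/3).
Substituting each solution back into the original system confirms all equations vanish.

{(0, -3), (-1/2, -7/3)}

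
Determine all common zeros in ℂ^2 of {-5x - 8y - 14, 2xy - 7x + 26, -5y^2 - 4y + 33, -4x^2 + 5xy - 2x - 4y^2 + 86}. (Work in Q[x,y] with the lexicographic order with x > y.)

{(2, -3)}

Compute a lex Gröbner basis by Buchberger's algorithm.
f_1 = -5x - 8y - 14, LT = x.
f_2 = 2xy - 7x + 26, LT = xy.
f_3 = -5y^2 - 4y + 33, LT = y^2.
f_4 = -4x^2 + 5xy - 2x - 4y^2 + 86, LT = x^2.

S(f_1,f_2): lcm = xy. S = 7/2x + 8/5y^2 + 14/5y - 13.
  reduce S modulo (f_1, f_2, f_3, f_4):
  remainder -102/25y - 306/25 ≠ 0; add h_5 = -102/25y - 306/25 to the basis.

The other S-polynomials (S(f_1,f_3), S(f_1,f_4), S(f_2,f_3), S(f_2,f_4), S(f_3,f_4), S(f_1,h_5), S(f_2,h_5), S(f_3,h_5), S(f_4,h_5)) all reduce to 0 modulo the current basis, so we have a Gröbner basis.
Inter-reduce: drop elements whose leading term is divisible by another's, tail-reduce, and make monic.
Reduced Gröbner basis: {x - 2, y + 3}.

The lex basis is triangular: the last element involves only y. Solving y + 3 = 0 gives y ∈ {-3}; substituting each value into the earlier elements determines the remaining variables.
  y = -3: the earlier basis element becomes x - 2 = 0, giving x = 2 — point (2, -3).
Zero-dimensionality of the ideal guarantees finitely many solutions over ℂ.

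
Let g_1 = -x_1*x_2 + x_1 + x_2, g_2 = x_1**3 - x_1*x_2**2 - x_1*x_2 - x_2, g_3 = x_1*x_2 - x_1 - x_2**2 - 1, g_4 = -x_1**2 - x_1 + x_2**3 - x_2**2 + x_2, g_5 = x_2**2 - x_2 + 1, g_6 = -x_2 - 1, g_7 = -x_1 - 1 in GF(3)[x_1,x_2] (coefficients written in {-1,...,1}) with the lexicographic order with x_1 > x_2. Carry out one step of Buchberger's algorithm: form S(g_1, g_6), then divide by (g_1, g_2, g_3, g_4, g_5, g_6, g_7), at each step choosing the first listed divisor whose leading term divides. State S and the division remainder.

S(g_1, g_6) = x_1 - x_2; remainder on division = 0.

lcm(LM(g_1), LM(g_6)) = x_1*x_2.
S = (lcm/LT(g_1))·g_1 − (lcm/LT(g_6))·g_6 = x_1 - x_2.
Reduce S modulo (g_1, g_2, g_3, g_4, g_5, g_6, g_7) in that order:
  leading term x_1: subtract (-1)·g_7 from x_1 - x_2 → -x_2 - 1
  leading term x_2: subtract (1)·g_6 from -x_2 - 1 → 0
The remainder is 0, so this S-polynomial contributes no new basis element.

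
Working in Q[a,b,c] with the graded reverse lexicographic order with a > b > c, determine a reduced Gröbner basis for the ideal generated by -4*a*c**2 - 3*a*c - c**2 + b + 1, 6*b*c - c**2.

G = {a*c**2 + 3/4*a*c + 1/4*c**2 - 1/4*b - 1/4, b**2 - 1/36*c**2 + b - 1/6*c, b*c - 1/6*c**2}

f_1 = -4*a*c**2 - 3*a*c - c**2 + b + 1, LT = a*c**2.
f_2 = 6*b*c - c**2, LT = b*c.

S(f_1,f_2): lcm = a*b*c**2. S = 1/6*a*c**3 + 3/4*a*b*c + 1/4*b*c**2 - 1/4*b**2 - 1/4*b.
  leading term a*c**3: subtract (-1/24*c)·f_1 from 1/6*a*c**3 + 3/4*a*b*c + 1/4*b*c**2 - 1/4*b**2 - 1/4*b → 3/4*a*b*c - 1/8*a*c**2 + 1/4*b*c**2 - 1/24*c**3 - 1/4*b**2 + 1/24*b*c - 1/4*b + 1/24*c
  leading term a*b*c: subtract (1/8*a)·f_2 from 3/4*a*b*c - 1/8*a*c**2 + 1/4*b*c**2 - 1/24*c**3 - 1/4*b**2 + 1/24*b*c - 1/4*b + 1/24*c → 1/4*b*c**2 - 1/24*c**3 - 1/4*b**2 + 1/24*b*c - 1/4*b + 1/24*c
  leading term b*c**2: subtract (1/24*c)·f_2 from 1/4*b*c**2 - 1/24*c**3 - 1/4*b**2 + 1/24*b*c - 1/4*b + 1/24*c → -1/4*b**2 + 1/24*b*c - 1/4*b + 1/24*c
  leading term b**2: no divisor's leading term divides it; move -1/4*b**2 to the remainder.
  leading term b*c: subtract (1/144)·f_2 from 1/24*b*c - 1/4*b + 1/24*c → 1/144*c**2 - 1/4*b + 1/24*c
  leading term c**2: no divisor's leading term divides it; move 1/144*c**2 to the remainder.
  leading term b: no divisor's leading term divides it; move -1/4*b to the remainder.
  leading term c: no divisor's leading term divides it; move 1/24*c to the remainder.
  remainder -1/4*b**2 + 1/144*c**2 - 1/4*b + 1/24*c ≠ 0; add g_3 = -1/4*b**2 + 1/144*c**2 - 1/4*b + 1/24*c to the basis.

The other S-polynomials (S(f_1,g_3), S(f_2,g_3)) all reduce to 0 modulo the current basis, so we have a Gröbner basis.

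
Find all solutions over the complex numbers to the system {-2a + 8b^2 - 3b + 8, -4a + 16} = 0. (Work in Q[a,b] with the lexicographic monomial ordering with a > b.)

{(4, 0), (4, 3/8)}

Compute a lex Gröbner basis by Buchberger's algorithm.
f_1 = -2a + 8b^2 - 3b + 8, LT = a.
f_2 = -4a + 16, LT = a.

S(f_1,f_2): lcm = a. S = -4b^2 + 3/2b.
  leading term b^2: no divisor's leading term divides it; move -4b^2 to the remainder.
  leading term b: no divisor's leading term divides it; move 3/2b to the remainder.
  remainder -4b^2 + 3/2b ≠ 0; add h_3 = -4b^2 + 3/2b to the basis.

The other S-polynomials (S(f_1,h_3), S(f_2,h_3)) all reduce to 0 modulo the current basis, so we have a Gröbner basis.
Inter-reduce: drop elements whose leading term is divisible by another's, tail-reduce, and make monic.
Reduced Gröbner basis: {a - 4, b^2 - 3/8b}.

Since the basis is lex-ordered, b^2 - 3/8b is univariate in b. Its roots are {0, 3/8}. Back-substituting each root into the other basis elements fixes the other coordinates.
  b = 0: the earlier basis element becomes a - 4 = 0, giving a = 4 — point (4, 0).
  b = 3/8: the earlier basis element becomes a - 4 = 0, giving a = 4 — point (4, 3/8).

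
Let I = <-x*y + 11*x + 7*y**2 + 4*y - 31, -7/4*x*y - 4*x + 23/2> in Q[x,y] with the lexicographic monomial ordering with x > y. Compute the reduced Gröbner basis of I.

f_1 = -x*y + 11*x + 7*y**2 + 4*y - 31, LT = x*y.
f_2 = -7/4*x*y - 4*x + 23/2, LT = x*y.

S(f_1,f_2): lcm = x*y. S = -93/7*x - 7*y**2 - 4*y + 263/7.
  leading term x: no divisor's leading term divides it; move -93/7*x to the remainder.
  leading term y**2: no divisor's leading term divides it; move -7*y**2 to the remainder.
  leading term y: no divisor's leading term divides it; move -4*y to the remainder.
  leading term 1: no divisor's leading term divides it; move 263/7 to the remainder.
  remainder -93/7*x - 7*y**2 - 4*y + 263/7 ≠ 0; add g_3 = -93/7*x - 7*y**2 - 4*y + 263/7 to the basis.

S(f_1,g_3): lcm = x*y. S = -11*x - 49/93*y**3 - 679/93*y**2 - 109/93*y + 31.
  leading term x: subtract (77/93)·g_3 from -11*x - 49/93*y**3 - 679/93*y**2 - 109/93*y + 31 → -49/93*y**3 - 140/93*y**2 + 199/93*y - 10/93
  leading term y**3: no divisor's leading term divides it; move -49/93*y**3 to the remainder.
  leading term y**2: no divisor's leading term divides it; move -140/93*y**2 to the remainder.
  leading term y: no divisor's leading term divides it; move 199/93*y to the remainder.
  leading term 1: no divisor's leading term divides it; move -10/93 to the remainder.
  remainder -49/93*y**3 - 140/93*y**2 + 199/93*y - 10/93 ≠ 0; add g_4 = -49/93*y**3 - 140/93*y**2 + 199/93*y - 10/93 to the basis.

The other S-polynomials (S(f_2,g_3), S(f_1,g_4), S(f_2,g_4), S(g_3,g_4)) all reduce to 0 modulo the current basis, so we have a Gröbner basis.
Inter-reduce: drop elements whose leading term is divisible by another's, tail-reduce, and make monic.

G = {x + 49/93*y**2 + 28/93*y - 263/93, y**3 + 20/7*y**2 - 199/49*y + 10/49}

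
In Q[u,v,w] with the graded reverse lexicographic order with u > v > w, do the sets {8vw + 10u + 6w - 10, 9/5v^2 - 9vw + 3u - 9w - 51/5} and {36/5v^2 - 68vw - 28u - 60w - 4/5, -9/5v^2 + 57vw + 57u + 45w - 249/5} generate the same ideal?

Yes, the ideals are equal.

Equality of ideals is decidable: compute both reduced Gröbner bases (unique for the ordering) and check whether they agree.
Buchberger on the first generating set:
f_1 = 8vw + 10u + 6w - 10, LT = vw.
f_2 = 9/5v^2 - 9vw + 3u - 9w - 51/5, LT = v^2.

S(f_1,f_2): lcm = v^2w. S = 5vw^2 + 5/4uv - 5/3uw + 3/4vw + 5w^2 - 5/4v + 17/3w.
  leading term vw^2: subtract (5/8w)·f_1 from 5vw^2 + 5/4uv - 5/3uw + 3/4vw + 5w^2 - 5/4v + 17/3w → 5/4uv - 95/12uw + 3/4vw + 5/4w^2 - 5/4v + 143/12w
  leading term uv: no divisor's leading term divides it; move 5/4uv to the remainder.
  leading term uw: no divisor's leading term divides it; move -95/12uw to the remainder.
  leading term vw: subtract (3/32)·f_1 from 3/4vw + 5/4w^2 - 5/4v + 143/12w → 5/4w^2 - 15/16u - 5/4v + 545/48w + 15/16
  leading term w^2: no divisor's leading term divides it; move 5/4w^2 to the remainder.
  leading term u: no divisor's leading term divides it; move -15/16u to the remainder.
  leading term v: no divisor's leading term divides it; move -5/4v to the remainder.
  leading term w: no divisor's leading term divides it; move 545/48w to the remainder.
  leading term 1: no divisor's leading term divides it; move 15/16 to the remainder.
  remainder 5/4uv - 95/12uw + 5/4w^2 - 15/16u - 5/4v + 545/48w + 15/16 ≠ 0; add g_3 = 5/4uv - 95/12uw + 5/4w^2 - 15/16u - 5/4v + 545/48w + 15/16 to the basis.

S(f_1,g_3): lcm = uvw. S = 19/3uw^2 - w^3 + 5/4u^2 + 3/2uw + vw - 109/12w^2 - 5/4u - 3/4w.
  leading term uw^2: no divisor's leading term divides it; move 19/3uw^2 to the remainder.
  leading term w^3: no divisor's leading term divides it; move -w^3 to the remainder.
  leading term u^2: no divisor's leading term divides it; move 5/4u^2 to the remainder.
  leading term uw: no divisor's leading term divides it; move 3/2uw to the remainder.
  leading term vw: subtract (1/8)·f_1 from vw - 109/12w^2 - 5/4u - 3/4w → -109/12w^2 - 5/2u - 3/2w + 5/4
  leading term w^2: no divisor's leading term divides it; move -109/12w^2 to the remainder.
  leading term u: no divisor's leading term divides it; move -5/2u to the remainder.
  leading term w: no divisor's leading term divides it; move -3/2w to the remainder.
  leading term 1: no divisor's leading term divides it; move 5/4 to the remainder.
  remainder 19/3uw^2 - w^3 + 5/4u^2 + 3/2uw - 109/12w^2 - 5/2u - 3/2w + 5/4 ≠ 0; add g_4 = 19/3uw^2 - w^3 + 5/4u^2 + 3/2uw - 109/12w^2 - 5/2u - 3/2w + 5/4 to the basis.

The other S-polynomials (S(f_2,g_3), S(f_1,g_4), S(f_2,g_4), S(g_3,g_4)) all reduce to 0 modulo the current basis, so we have a Gröbner basis.
Inter-reduce: drop elements whose leading term is divisible by another's, tail-reduce, and make monic.
Reduced Gröbner basis: {uw^2 - 3/19w^3 + 15/76u^2 + 9/38uw - 109/76w^2 - 15/38u - 9/38w + 15/76, uv - 19/3uw + w^2 - 3/4u - v + 109/12w + 3/4, v^2 + 95/12u - 5/4w - 143/12, vw + 5/4u + 3/4w - 5/4}.

Buchberger on the second generating set:
h_1 = 36/5v^2 - 68vw - 28u - 60w - 4/5, LT = v^2.
h_2 = -9/5v^2 + 57vw + 57u + 45w - 249/5, LT = v^2.

S(h_1,h_2): lcm = v^2. S = 200/9vw + 250/9u + 50/3w - 250/9.
  leading term vw: no divisor's leading term divides it; move 200/9vw to the remainder.
  leading term u: no divisor's leading term divides it; move 250/9u to the remainder.
  leading term w: no divisor's leading term divides it; move 50/3w to the remainder.
  leading term 1: no divisor's leading term divides it; move -250/9 to the remainder.
  remainder 200/9vw + 250/9u + 50/3w - 250/9 ≠ 0; add k_3 = 200/9vw + 250/9u + 50/3w - 250/9 to the basis.

S(h_1,k_3): lcm = v^2w. S = -85/9vw^2 - 5/4uv - 35/9uw - 3/4vw - 25/3w^2 + 5/4v - 1/9w.
  leading term vw^2: subtract (-17/40w)·k_3 from -85/9vw^2 - 5/4uv - 35/9uw - 3/4vw - 25/3w^2 + 5/4v - 1/9w → -5/4uv + 95/12uw - 3/4vw - 5/4w^2 + 5/4v - 143/12w
  leading term uv: no divisor's leading term divides it; move -5/4uv to the remainder.
  leading term uw: no divisor's leading term divides it; move 95/12uw to the remainder.
  leading term vw: subtract (-27/800)·k_3 from -3/4vw - 5/4w^2 + 5/4v - 143/12w → -5/4w^2 + 15/16u + 5/4v - 545/48w - 15/16
  leading term w^2: no divisor's leading term divides it; move -5/4w^2 to the remainder.
  leading term u: no divisor's leading term divides it; move 15/16u to the remainder.
  leading term v: no divisor's leading term divides it; move 5/4v to the remainder.
  leading term w: no divisor's leading term divides it; move -545/48w to the remainder.
  leading term 1: no divisor's leading term divides it; move -15/16 to the remainder.
  remainder -5/4uv + 95/12uw - 5/4w^2 + 15/16u + 5/4v - 545/48w - 15/16 ≠ 0; add k_4 = -5/4uv + 95/12uw - 5/4w^2 + 15/16u + 5/4v - 545/48w - 15/16 to the basis.

S(k_3,k_4): lcm = uvw. S = 19/3uw^2 - w^3 + 5/4u^2 + 3/2uw + vw - 109/12w^2 - 5/4u - 3/4w.
  leading term uw^2: no divisor's leading term divides it; move 19/3uw^2 to the remainder.
  leading term w^3: no divisor's leading term divides it; move -w^3 to the remainder.
  leading term u^2: no divisor's leading term divides it; move 5/4u^2 to the remainder.
  leading term uw: no divisor's leading term divides it; move 3/2uw to the remainder.
  leading term vw: subtract (9/200)·k_3 from vw - 109/12w^2 - 5/4u - 3/4w → -109/12w^2 - 5/2u - 3/2w + 5/4
  leading term w^2: no divisor's leading term divides it; move -109/12w^2 to the remainder.
  leading term u: no divisor's leading term divides it; move -5/2u to the remainder.
  leading term w: no divisor's leading term divides it; move -3/2w to the remainder.
  leading term 1: no divisor's leading term divides it; move 5/4 to the remainder.
  remainder 19/3uw^2 - w^3 + 5/4u^2 + 3/2uw - 109/12w^2 - 5/2u - 3/2w + 5/4 ≠ 0; add k_5 = 19/3uw^2 - w^3 + 5/4u^2 + 3/2uw - 109/12w^2 - 5/2u - 3/2w + 5/4 to the basis.

The other S-polynomials (S(h_2,k_3), S(h_1,k_4), S(h_2,k_4), S(h_1,k_5), S(h_2,k_5), S(k_3,k_5), S(k_4,k_5)) all reduce to 0 modulo the current basis, so we have a Gröbner basis.
Inter-reduce: drop elements whose leading term is divisible by another's, tail-reduce, and make monic.
Reduced Gröbner basis: {uw^2 - 3/19w^3 + 15/76u^2 + 9/38uw - 109/76w^2 - 15/38u - 9/38w + 15/76, uv - 19/3uw + w^2 - 3/4u - v + 109/12w + 3/4, v^2 + 95/12u - 5/4w - 143/12, vw + 5/4u + 3/4w - 5/4}.

Same reduced basis, so the two generating sets span the same ideal.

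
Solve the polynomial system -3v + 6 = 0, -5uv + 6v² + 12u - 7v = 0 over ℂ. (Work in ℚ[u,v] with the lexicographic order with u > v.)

{(-5, 2)}

Compute a lex Gröbner basis by Buchberger's algorithm.
f_1 = -3v + 6, LT = v.
f_2 = -5uv + 12u + 6v² - 7v, LT = uv.

S(f_1,f_2): lcm = uv. S = ⅖u + 6/5v² - 7/5v.
  leading term u: no divisor's leading term divides it; move ⅖u to the remainder.
  leading term v²: subtract (-⅖v)·f_1 from 6/5v² - 7/5v → v
  leading term v: subtract (-⅓)·f_1 from v → 2
  leading term 1: no divisor's leading term divides it; move 2 to the remainder.
  remainder ⅖u + 2 ≠ 0; add h_3 = ⅖u + 2 to the basis.

The other S-polynomials (S(f_1,h_3), S(f_2,h_3)) all reduce to 0 modulo the current basis, so we have a Gröbner basis.
Inter-reduce: drop elements whose leading term is divisible by another's, tail-reduce, and make monic.
Reduced Gröbner basis: {u + 5, v - 2}.

From the last basis element, v - 2 = 0, so v takes values in {2}. Each choice, substituted upward through the basis, yields the corresponding point(s) of the solution set.
  v = 2: the earlier basis element becomes u + 5 = 0, giving u = -5 — point (-5, 2).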